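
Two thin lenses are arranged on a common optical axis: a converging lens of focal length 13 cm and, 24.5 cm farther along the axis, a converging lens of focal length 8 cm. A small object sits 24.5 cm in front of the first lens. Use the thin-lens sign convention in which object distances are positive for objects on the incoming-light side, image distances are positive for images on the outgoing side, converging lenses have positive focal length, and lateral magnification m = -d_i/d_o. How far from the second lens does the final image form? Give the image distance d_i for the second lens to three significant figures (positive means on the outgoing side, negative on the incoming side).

2.28 cm

Lens 1: 1/d_i1 = 1/f_1 - 1/d_o1 = 1/13 - 1/24.5 = 0.03611 cm^-1, so d_i1 = 27.696 cm.
This image would form 27.696 cm past lens 1, i.e. 3.196 cm beyond lens 2, so it is a virtual object for lens 2: d_o2 = 24.5 - 27.696 = -3.196 cm.
Lens 2: 1/d_i2 = 1/f_2 - 1/d_o2 = 1/8 - 1/(-3.196) = 0.43793 cm^-1, so d_i2 = 2.283 cm.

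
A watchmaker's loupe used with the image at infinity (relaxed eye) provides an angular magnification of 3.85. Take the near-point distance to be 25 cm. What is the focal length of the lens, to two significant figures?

6.5 cm

For the image at infinity, M = D/f.
f = D/M = 25/3.85 = 6.494 cm.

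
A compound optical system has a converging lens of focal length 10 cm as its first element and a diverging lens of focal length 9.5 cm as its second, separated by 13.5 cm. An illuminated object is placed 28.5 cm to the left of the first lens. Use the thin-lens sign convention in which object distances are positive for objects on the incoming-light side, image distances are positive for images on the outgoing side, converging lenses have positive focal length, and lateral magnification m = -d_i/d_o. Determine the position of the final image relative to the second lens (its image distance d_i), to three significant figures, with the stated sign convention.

Lens 1: 1/d_i1 = 1/f_1 - 1/d_o1 = 1/10 - 1/28.5 = 0.06491 cm^-1, so d_i1 = 15.405 cm.
This image would form 15.405 cm past lens 1, i.e. 1.905 cm beyond lens 2, so it is a virtual object for lens 2: d_o2 = 13.5 - 15.405 = -1.905 cm.
Lens 2: 1/d_i2 = 1/f_2 - 1/d_o2 = 1/(-9.5) - 1/(-1.905) = 0.41956 cm^-1, so d_i2 = 2.383 cm.

2.38 cm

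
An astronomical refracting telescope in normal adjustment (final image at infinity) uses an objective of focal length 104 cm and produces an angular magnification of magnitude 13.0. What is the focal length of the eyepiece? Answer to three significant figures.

8.00 cm

|M| = f_obj/f_eye, so f_eye = f_obj/|M| = 104/13.0 = 8.000 cm.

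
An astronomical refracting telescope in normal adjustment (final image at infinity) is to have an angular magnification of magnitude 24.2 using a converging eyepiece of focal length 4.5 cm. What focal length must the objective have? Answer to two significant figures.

|M| = f_obj/|f_eye|, so f_obj = |M| x |f_eye| = 24.2 x 4.5 = 108.900 cm.

110 cm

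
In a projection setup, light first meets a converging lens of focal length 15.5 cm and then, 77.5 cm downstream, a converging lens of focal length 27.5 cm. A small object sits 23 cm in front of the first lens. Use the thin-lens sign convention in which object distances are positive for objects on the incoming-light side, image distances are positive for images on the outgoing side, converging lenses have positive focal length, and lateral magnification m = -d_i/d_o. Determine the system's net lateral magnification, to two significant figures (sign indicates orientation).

Applying the thin-lens equation to the first lens, 1/15.5 = 1/23 + 1/d_i1, which gives d_i1 = 47.533 cm.
Its lateral magnification is m_1 = -d_i1/d_o1 = -(47.533)/23 = -2.0667.
Object distance for lens 2: d_o2 = 77.5 - 47.533 = 29.967 cm.
Applying the thin-lens equation again with f_2 = 27.5 cm and d_o2 = 29.967 cm gives d_i2 = 334.088 cm.
m_2 = -(334.088)/(29.967) = -11.1486.
Overall magnification: m = m_1 m_2 = 23.0405.

23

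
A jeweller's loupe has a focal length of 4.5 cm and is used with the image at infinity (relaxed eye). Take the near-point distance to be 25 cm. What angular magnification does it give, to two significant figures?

5.6

M = D/f = 25/4.5 = 5.556.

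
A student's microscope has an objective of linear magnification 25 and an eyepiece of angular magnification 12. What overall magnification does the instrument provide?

300

The overall magnification of a compound microscope is the product of the objective and eyepiece magnifications:
M = M_obj x M_eye = 25 x 12 = 300.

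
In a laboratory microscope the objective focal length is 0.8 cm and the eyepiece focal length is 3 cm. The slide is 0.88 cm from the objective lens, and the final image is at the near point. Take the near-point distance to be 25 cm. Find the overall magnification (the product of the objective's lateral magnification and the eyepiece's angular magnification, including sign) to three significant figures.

Objective: 1/d_i = 1/f_obj - 1/d_o = 1/0.8 - 1/0.88 = 0.11364 cm^-1, so d_i = 8.800 cm.
m_obj = -d_i/d_o = -8.800/0.88 = -10.000.
Eyepiece angular magnification (image at near point): M_eye = 1 + D/f_e = 1 + 25/3 = 9.333.
Overall M = m_obj x M_eye = (-10.000)(9.333) = -93.33.

-93.3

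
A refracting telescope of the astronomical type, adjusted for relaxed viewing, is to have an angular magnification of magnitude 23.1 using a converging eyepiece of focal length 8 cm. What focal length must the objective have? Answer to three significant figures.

185 cm

|M| = f_obj/|f_eye|, so f_obj = |M| x |f_eye| = 23.1 x 8 = 184.800 cm.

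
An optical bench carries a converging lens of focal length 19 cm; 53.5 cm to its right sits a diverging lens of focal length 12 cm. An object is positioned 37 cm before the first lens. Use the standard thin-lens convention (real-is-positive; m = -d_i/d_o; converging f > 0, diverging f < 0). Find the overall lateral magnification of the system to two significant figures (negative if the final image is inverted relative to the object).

Applying the thin-lens equation to the first lens, 1/19 = 1/37 + 1/d_i1, which gives d_i1 = 39.056 cm.
Its lateral magnification is m_1 = -d_i1/d_o1 = -(39.056)/37 = -1.0556.
That image sits 14.444 cm in front of the second lens, so d_o2 = 14.444 cm.
Applying the thin-lens equation again with f_2 = -12 cm and d_o2 = 14.444 cm gives d_i2 = -6.555 cm.
m_2 = -(-6.555)/(14.444) = 0.4538.
Overall magnification: m = m_1 m_2 = -0.4790.

-0.48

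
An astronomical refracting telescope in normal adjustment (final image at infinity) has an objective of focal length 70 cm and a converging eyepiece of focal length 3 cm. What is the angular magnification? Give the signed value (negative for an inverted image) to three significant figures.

M = -f_obj/f_eye = -70/(3) = -23.333.

-23.3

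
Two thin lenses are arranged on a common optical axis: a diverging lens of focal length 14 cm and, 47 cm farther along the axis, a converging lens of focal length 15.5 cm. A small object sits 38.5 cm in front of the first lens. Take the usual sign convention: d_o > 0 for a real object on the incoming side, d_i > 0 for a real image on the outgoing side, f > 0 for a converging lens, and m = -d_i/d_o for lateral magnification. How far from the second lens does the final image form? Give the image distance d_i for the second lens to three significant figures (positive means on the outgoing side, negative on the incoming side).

Applying the thin-lens equation to the first lens, 1/(-14) = 1/38.5 + 1/d_i1, which gives d_i1 = -10.267 cm.
With d_i1 < 0 the first image is virtual and lies on the object side; the object distance for lens 2 is d_o2 = 47 - (-10.267) = 57.267 cm.
Applying the thin-lens equation again with f_2 = 15.5 cm and d_o2 = 57.267 cm gives d_i2 = 21.252 cm.

21.3 cm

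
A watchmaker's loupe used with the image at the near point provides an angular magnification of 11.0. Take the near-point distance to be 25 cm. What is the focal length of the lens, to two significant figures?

For the image at the near point, M = 1 + D/f.
f = D/(M - 1) = 25/(11.0 - 1) = 2.500 cm.

2.5 cm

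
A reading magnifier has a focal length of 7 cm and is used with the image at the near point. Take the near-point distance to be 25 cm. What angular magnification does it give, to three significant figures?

M = 1 + D/f = 1 + 25/7 = 4.571.

4.57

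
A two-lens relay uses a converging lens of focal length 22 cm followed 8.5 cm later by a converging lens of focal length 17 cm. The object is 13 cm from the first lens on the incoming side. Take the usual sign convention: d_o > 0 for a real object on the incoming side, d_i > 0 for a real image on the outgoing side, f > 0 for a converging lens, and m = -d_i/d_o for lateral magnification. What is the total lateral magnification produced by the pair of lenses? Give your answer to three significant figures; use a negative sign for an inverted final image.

First lens: d_i1 = 1/(1/22 - 1/13) = -31.778 cm.
m_1 = -(-31.778)/13 = 2.4444.
With d_i1 < 0 the first image is virtual and lies on the object side; the object distance for lens 2 is d_o2 = 8.5 - (-31.778) = 40.278 cm.
Second lens: d_i2 = 1/(1/17 - 1/(40.278)) = 29.415 cm.
m_2 = -(29.415)/(40.278) = -0.7303.
Total m = m_1 x m_2 = (2.4444)(-0.7303) = -1.7852.

-1.79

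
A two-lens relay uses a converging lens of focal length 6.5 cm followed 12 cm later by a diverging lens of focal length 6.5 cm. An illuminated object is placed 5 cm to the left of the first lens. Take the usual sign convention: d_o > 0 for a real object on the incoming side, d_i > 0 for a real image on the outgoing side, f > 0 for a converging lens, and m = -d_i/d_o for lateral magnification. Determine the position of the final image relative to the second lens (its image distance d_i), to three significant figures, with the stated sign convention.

Applying the thin-lens equation to the first lens, 1/6.5 = 1/5 + 1/d_i1, which gives d_i1 = -21.667 cm.
With d_i1 < 0 the first image is virtual and lies on the object side; the object distance for lens 2 is d_o2 = 12 - (-21.667) = 33.667 cm.
Applying the thin-lens equation again with f_2 = -6.5 cm and d_o2 = 33.667 cm gives d_i2 = -5.448 cm.

-5.45 cm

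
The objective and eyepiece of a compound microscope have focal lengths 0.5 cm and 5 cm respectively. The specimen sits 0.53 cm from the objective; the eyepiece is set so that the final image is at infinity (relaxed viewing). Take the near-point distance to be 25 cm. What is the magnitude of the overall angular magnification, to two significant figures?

83

Objective: 1/d_i = 1/f_obj - 1/d_o = 1/0.5 - 1/0.53 = 0.11321 cm^-1, so d_i = 8.833 cm.
m_obj = -d_i/d_o = -8.833/0.53 = -16.667.
Eyepiece angular magnification (image at infinity): M_eye = D/f_e = 25/5 = 5.000.
Overall M = m_obj x M_eye = (-16.667)(5.000) = -83.33.
|M| = 83.33.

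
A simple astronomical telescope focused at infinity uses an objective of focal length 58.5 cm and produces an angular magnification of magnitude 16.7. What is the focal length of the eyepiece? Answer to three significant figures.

|M| = f_obj/f_eye, so f_eye = f_obj/|M| = 58.5/16.7 = 3.503 cm.

3.50 cm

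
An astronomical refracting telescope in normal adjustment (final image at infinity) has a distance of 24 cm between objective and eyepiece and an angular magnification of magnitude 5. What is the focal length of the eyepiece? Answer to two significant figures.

In normal adjustment the tube length equals f_obj + f_eye and |M| = f_obj/f_eye.
So f_obj = 5 f_eye and 5 f_eye + f_eye = 24 cm, giving f_eye = 24/6 = 4.000 cm and f_obj = 20.000 cm.

4.0 cm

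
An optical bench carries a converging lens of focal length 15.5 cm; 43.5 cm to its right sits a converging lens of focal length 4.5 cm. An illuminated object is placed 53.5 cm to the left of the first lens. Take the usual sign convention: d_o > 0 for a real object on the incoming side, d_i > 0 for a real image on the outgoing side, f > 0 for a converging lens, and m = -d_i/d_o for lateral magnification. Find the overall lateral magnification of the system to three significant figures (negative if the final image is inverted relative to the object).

0.107

Applying the thin-lens equation to the first lens, 1/15.5 = 1/53.5 + 1/d_i1, which gives d_i1 = 21.822 cm.
Its lateral magnification is m_1 = -d_i1/d_o1 = -(21.822)/53.5 = -0.4079.
That image sits 21.678 cm in front of the second lens, so d_o2 = 21.678 cm.
Applying the thin-lens equation again with f_2 = 4.5 cm and d_o2 = 21.678 cm gives d_i2 = 5.679 cm.
m_2 = -(5.679)/(21.678) = -0.2620.
Total m = m_1 x m_2 = (-0.4079)(-0.2620) = 0.1069.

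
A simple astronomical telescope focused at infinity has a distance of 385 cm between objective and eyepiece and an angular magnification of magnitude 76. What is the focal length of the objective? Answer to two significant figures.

380 cm

In normal adjustment the tube length equals f_obj + f_eye and |M| = f_obj/f_eye.
So f_obj = 76 f_eye and 76 f_eye + f_eye = 385 cm, giving f_eye = 385/77 = 5.000 cm and f_obj = 380.000 cm.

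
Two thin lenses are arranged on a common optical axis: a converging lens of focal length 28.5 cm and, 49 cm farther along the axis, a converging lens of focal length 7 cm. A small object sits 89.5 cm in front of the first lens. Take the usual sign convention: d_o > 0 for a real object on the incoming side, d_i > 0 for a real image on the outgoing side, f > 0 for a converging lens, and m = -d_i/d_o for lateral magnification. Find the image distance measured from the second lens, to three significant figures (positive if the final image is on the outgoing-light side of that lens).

Lens 1: 1/d_i1 = 1/f_1 - 1/d_o1 = 1/28.5 - 1/89.5 = 0.02391 cm^-1, so d_i1 = 41.816 cm.
Object distance for lens 2: d_o2 = 49 - 41.816 = 7.184 cm.
Lens 2: 1/d_i2 = 1/f_2 - 1/d_o2 = 1/7 - 1/(7.184) = 0.00367 cm^-1, so d_i2 = 272.689 cm.

273 cm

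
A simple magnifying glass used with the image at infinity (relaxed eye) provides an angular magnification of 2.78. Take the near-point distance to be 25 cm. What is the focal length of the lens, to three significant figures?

For the image at infinity, M = D/f.
f = D/M = 25/2.78 = 8.993 cm.

8.99 cm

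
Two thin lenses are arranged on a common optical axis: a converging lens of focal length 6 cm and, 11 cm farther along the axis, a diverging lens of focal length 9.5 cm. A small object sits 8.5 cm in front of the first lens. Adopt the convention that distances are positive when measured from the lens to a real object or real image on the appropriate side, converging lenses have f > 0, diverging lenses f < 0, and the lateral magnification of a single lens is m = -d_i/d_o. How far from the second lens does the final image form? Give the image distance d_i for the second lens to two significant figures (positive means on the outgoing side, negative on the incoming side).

First lens: d_i1 = 1/(1/6 - 1/8.5) = 20.400 cm.
Since 20.400 cm > 11 cm, the first image lies past the second lens and serves as a virtual object: d_o2 = L - d_i1 = -9.400 cm.
Second lens: d_i2 = 1/(1/(-9.5) - 1/(-9.400)) = 893.000 cm.

890 cm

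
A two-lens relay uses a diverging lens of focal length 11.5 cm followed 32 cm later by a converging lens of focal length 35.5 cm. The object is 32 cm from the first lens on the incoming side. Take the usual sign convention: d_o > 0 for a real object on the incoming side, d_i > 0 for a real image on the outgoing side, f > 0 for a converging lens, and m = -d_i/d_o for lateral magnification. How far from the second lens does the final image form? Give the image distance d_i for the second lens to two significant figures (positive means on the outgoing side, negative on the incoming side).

Applying the thin-lens equation to the first lens, 1/(-11.5) = 1/32 + 1/d_i1, which gives d_i1 = -8.460 cm.
The intermediate image is virtual, 8.460 cm to the left of lens 1, so d_o2 = L - d_i1 = 32 - (-8.460) = 40.460 cm.
Applying the thin-lens equation again with f_2 = 35.5 cm and d_o2 = 40.460 cm gives d_i2 = 289.594 cm.

290 cm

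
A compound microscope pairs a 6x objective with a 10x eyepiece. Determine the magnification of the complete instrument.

The overall magnification of a compound microscope is the product of the objective and eyepiece magnifications:
M = M_obj x M_eye = 6 x 10 = 60.

60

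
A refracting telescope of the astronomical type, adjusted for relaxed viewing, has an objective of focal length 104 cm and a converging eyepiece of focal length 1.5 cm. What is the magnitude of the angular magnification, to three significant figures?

|M| = f_obj/|f_eye| = 104/1.5 = 69.333.

69.3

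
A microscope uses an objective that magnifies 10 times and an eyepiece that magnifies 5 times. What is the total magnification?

50

The overall magnification of a compound microscope is the product of the objective and eyepiece magnifications:
M = M_obj x M_eye = 10 x 5 = 50.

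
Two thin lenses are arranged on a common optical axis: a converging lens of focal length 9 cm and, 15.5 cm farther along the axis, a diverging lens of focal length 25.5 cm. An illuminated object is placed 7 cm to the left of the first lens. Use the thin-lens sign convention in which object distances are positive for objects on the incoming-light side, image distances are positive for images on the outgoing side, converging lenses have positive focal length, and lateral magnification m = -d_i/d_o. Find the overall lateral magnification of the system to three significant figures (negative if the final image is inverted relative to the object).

1.58

Lens 1: 1/d_i1 = 1/f_1 - 1/d_o1 = 1/9 - 1/7 = -0.03175 cm^-1, so d_i1 = -31.500 cm.
m_1 = -(-31.500)/7 = 4.5000.
With d_i1 < 0 the first image is virtual and lies on the object side; the object distance for lens 2 is d_o2 = 15.5 - (-31.500) = 47.000 cm.
Lens 2: 1/d_i2 = 1/f_2 - 1/d_o2 = 1/(-25.5) - 1/(47.000) = -0.06049 cm^-1, so d_i2 = -16.531 cm.
m_2 = -(-16.531)/(47.000) = 0.3517.
Total m = m_1 x m_2 = (4.5000)(0.3517) = 1.5828.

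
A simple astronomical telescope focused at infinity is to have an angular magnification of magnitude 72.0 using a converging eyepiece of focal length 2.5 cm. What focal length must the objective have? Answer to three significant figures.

180 cm

|M| = f_obj/|f_eye|, so f_obj = |M| x |f_eye| = 72.0 x 2.5 = 180.000 cm.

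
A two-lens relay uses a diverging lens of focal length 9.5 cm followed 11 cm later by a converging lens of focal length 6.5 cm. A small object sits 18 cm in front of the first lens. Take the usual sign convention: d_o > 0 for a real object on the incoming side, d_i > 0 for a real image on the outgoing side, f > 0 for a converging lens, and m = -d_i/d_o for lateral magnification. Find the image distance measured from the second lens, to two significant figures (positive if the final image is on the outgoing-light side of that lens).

10 cm

Lens 1: 1/d_i1 = 1/f_1 - 1/d_o1 = 1/(-9.5) - 1/18 = -0.16082 cm^-1, so d_i1 = -6.218 cm.
The intermediate image is virtual, 6.218 cm to the left of lens 1, so d_o2 = L - d_i1 = 11 - (-6.218) = 17.218 cm.
Lens 2: 1/d_i2 = 1/f_2 - 1/d_o2 = 1/6.5 - 1/(17.218) = 0.09577 cm^-1, so d_i2 = 10.442 cm.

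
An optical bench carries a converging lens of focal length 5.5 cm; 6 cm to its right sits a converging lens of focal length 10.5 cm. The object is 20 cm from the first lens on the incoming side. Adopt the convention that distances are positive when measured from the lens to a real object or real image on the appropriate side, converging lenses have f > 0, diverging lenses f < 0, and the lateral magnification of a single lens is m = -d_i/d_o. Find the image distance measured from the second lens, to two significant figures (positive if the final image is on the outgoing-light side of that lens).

1.4 cm

First lens: d_i1 = 1/(1/5.5 - 1/20) = 7.586 cm.
Since 7.586 cm > 6 cm, the first image lies past the second lens and serves as a virtual object: d_o2 = L - d_i1 = -1.586 cm.
Second lens: d_i2 = 1/(1/10.5 - 1/(-1.586)) = 1.378 cm.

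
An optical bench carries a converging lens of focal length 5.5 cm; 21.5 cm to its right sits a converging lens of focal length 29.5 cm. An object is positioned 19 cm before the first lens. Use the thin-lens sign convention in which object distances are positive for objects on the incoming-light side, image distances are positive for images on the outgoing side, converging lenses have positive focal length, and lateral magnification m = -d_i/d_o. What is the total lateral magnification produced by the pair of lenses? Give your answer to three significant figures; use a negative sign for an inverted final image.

First lens: d_i1 = 1/(1/5.5 - 1/19) = 7.741 cm.
m_1 = -(7.741)/19 = -0.4074.
The intermediate image is 7.741 cm to the right of lens 1, so d_o2 = L - d_i1 = 21.5 - 7.741 = 13.759 cm.
Second lens: d_i2 = 1/(1/29.5 - 1/(13.759)) = -25.786 cm.
m_2 = -(-25.786)/(13.759) = 1.8741.
The system's lateral magnification is m_1 m_2 = (-0.4074)(1.8741) = -0.7635.

-0.764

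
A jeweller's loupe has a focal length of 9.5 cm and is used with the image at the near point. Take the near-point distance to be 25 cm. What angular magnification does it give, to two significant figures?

M = 1 + D/f = 1 + 25/9.5 = 3.632.

3.6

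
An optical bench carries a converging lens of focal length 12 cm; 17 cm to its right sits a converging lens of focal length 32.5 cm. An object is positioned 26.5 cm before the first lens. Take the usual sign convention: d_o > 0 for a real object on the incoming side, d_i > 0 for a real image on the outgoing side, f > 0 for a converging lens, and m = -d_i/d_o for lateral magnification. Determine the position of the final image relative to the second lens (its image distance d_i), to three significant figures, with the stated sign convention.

Applying the thin-lens equation to the first lens, 1/12 = 1/26.5 + 1/d_i1, which gives d_i1 = 21.931 cm.
Since 21.931 cm > 17 cm, the first image lies past the second lens and serves as a virtual object: d_o2 = L - d_i1 = -4.931 cm.
Applying the thin-lens equation again with f_2 = 32.5 cm and d_o2 = -4.931 cm gives d_i2 = 4.281 cm.

4.28 cm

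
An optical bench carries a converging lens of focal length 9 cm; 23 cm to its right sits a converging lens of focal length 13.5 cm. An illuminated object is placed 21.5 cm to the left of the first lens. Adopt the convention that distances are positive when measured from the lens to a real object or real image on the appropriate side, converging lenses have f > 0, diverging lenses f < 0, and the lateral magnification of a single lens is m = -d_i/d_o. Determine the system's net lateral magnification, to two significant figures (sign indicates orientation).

First lens: d_i1 = 1/(1/9 - 1/21.5) = 15.480 cm.
m_1 = -(15.480)/21.5 = -0.7200.
The intermediate image is 15.480 cm to the right of lens 1, so d_o2 = L - d_i1 = 23 - 15.480 = 7.520 cm.
Second lens: d_i2 = 1/(1/13.5 - 1/(7.520)) = -16.977 cm.
m_2 = -(-16.977)/(7.520) = 2.2575.
Overall magnification: m = m_1 m_2 = -1.6254.

-1.6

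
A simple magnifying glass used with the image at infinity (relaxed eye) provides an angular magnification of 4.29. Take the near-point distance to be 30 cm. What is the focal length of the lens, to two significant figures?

7.0 cm

For the image at infinity, M = D/f.
f = D/M = 30/4.29 = 6.993 cm.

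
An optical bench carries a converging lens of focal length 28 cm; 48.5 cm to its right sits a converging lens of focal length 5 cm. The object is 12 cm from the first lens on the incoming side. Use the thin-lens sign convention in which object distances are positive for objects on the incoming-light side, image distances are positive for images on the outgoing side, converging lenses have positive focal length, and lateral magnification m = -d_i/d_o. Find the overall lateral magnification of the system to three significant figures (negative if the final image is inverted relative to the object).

-0.136

First lens: d_i1 = 1/(1/28 - 1/12) = -21.000 cm.
m_1 = -(-21.000)/12 = 1.7500.
The intermediate image is virtual, 21.000 cm to the left of lens 1, so d_o2 = L - d_i1 = 48.5 - (-21.000) = 69.500 cm.
Second lens: d_i2 = 1/(1/5 - 1/(69.500)) = 5.388 cm.
m_2 = -(5.388)/(69.500) = -0.0775.
Total m = m_1 x m_2 = (1.7500)(-0.0775) = -0.1357.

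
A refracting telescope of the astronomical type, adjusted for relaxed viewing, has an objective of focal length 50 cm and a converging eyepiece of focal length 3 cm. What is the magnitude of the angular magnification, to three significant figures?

16.7

|M| = f_obj/|f_eye| = 50/3 = 16.667.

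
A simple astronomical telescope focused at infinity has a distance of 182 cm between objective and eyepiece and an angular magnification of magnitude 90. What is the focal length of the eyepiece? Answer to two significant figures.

In normal adjustment the tube length equals f_obj + f_eye and |M| = f_obj/f_eye.
So f_obj = 90 f_eye and 90 f_eye + f_eye = 182 cm, giving f_eye = 182/91 = 2.000 cm and f_obj = 180.000 cm.

2.0 cm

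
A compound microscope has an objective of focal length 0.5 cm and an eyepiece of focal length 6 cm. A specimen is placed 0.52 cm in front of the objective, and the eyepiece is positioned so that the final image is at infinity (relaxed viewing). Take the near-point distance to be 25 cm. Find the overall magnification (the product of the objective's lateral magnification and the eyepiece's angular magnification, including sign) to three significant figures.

-104

Objective: 1/d_i = 1/f_obj - 1/d_o = 1/0.5 - 1/0.52 = 0.07692 cm^-1, so d_i = 13.000 cm.
m_obj = -d_i/d_o = -13.000/0.52 = -25.000.
Eyepiece angular magnification (image at infinity): M_eye = D/f_e = 25/6 = 4.167.
Overall M = m_obj x M_eye = (-25.000)(4.167) = -104.17.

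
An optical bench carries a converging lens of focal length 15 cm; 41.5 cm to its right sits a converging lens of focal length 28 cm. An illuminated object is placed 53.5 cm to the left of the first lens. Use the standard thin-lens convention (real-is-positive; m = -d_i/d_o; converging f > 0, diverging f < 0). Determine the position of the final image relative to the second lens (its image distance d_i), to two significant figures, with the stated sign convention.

-79 cm

Applying the thin-lens equation to the first lens, 1/15 = 1/53.5 + 1/d_i1, which gives d_i1 = 20.844 cm.
The intermediate image is 20.844 cm to the right of lens 1, so d_o2 = L - d_i1 = 41.5 - 20.844 = 20.656 cm.
Applying the thin-lens equation again with f_2 = 28 cm and d_o2 = 20.656 cm gives d_i2 = -78.752 cm.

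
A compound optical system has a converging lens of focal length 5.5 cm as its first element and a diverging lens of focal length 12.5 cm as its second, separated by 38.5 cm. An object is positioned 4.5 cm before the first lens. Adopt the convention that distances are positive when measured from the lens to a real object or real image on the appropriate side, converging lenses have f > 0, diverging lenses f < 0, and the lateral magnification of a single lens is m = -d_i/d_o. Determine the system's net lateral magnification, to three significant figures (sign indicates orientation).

Lens 1: 1/d_i1 = 1/f_1 - 1/d_o1 = 1/5.5 - 1/4.5 = -0.04040 cm^-1, so d_i1 = -24.750 cm.
m_1 = -(-24.750)/4.5 = 5.5000.
With d_i1 < 0 the first image is virtual and lies on the object side; the object distance for lens 2 is d_o2 = 38.5 - (-24.750) = 63.250 cm.
Lens 2: 1/d_i2 = 1/f_2 - 1/d_o2 = 1/(-12.5) - 1/(63.250) = -0.09581 cm^-1, so d_i2 = -10.437 cm.
m_2 = -(-10.437)/(63.250) = 0.1650.
The system's lateral magnification is m_1 m_2 = (5.5000)(0.1650) = 0.9076.

0.908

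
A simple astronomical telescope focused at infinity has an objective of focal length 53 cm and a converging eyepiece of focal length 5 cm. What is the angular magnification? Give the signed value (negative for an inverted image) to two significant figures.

-11

M = -f_obj/f_eye = -53/(5) = -10.600.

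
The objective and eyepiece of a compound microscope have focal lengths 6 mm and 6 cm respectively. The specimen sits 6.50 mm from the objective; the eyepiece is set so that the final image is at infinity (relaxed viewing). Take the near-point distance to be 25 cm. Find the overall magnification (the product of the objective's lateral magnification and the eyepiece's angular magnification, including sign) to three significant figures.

-50.0

Convert to cm: f_obj = 6 mm = 0.6 cm; d_o = 6.50 mm = 0.65 cm.
Objective: 1/d_i = 1/f_obj - 1/d_o = 1/0.6 - 1/0.65 = 0.12821 cm^-1, so d_i = 7.800 cm.
m_obj = -d_i/d_o = -7.800/0.65 = -12.000.
Eyepiece angular magnification (image at infinity): M_eye = D/f_e = 25/6 = 4.167.
Overall M = m_obj x M_eye = (-12.000)(4.167) = -50.00.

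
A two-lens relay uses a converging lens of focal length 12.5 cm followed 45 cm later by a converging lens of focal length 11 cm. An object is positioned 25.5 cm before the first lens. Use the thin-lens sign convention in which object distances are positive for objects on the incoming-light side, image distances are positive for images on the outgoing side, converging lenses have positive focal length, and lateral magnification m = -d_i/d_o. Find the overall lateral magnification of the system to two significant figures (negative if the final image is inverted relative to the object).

1.1

Lens 1: 1/d_i1 = 1/f_1 - 1/d_o1 = 1/12.5 - 1/25.5 = 0.04078 cm^-1, so d_i1 = 24.519 cm.
m_1 = -(24.519)/25.5 = -0.9615.
The intermediate image is 24.519 cm to the right of lens 1, so d_o2 = L - d_i1 = 45 - 24.519 = 20.481 cm.
Lens 2: 1/d_i2 = 1/f_2 - 1/d_o2 = 1/11 - 1/(20.481) = 0.04208 cm^-1, so d_i2 = 23.763 cm.
m_2 = -(23.763)/(20.481) = -1.1602.
The system's lateral magnification is m_1 m_2 = (-0.9615)(-1.1602) = 1.1156.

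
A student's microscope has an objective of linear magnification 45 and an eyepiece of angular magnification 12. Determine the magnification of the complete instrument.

540

The overall magnification of a compound microscope is the product of the objective and eyepiece magnifications:
M = M_obj x M_eye = 45 x 12 = 540.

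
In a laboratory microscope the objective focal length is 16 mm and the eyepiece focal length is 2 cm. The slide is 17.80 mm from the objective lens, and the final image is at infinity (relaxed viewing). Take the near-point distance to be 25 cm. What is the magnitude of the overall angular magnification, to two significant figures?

110

Convert to cm: f_obj = 16 mm = 1.6 cm; d_o = 17.80 mm = 1.78 cm.
Objective: 1/d_i = 1/f_obj - 1/d_o = 1/1.6 - 1/1.78 = 0.06320 cm^-1, so d_i = 15.822 cm.
m_obj = -d_i/d_o = -15.822/1.78 = -8.889.
Eyepiece angular magnification (image at infinity): M_eye = D/f_e = 25/2 = 12.500.
Overall M = m_obj x M_eye = (-8.889)(12.500) = -111.11.
|M| = 111.11.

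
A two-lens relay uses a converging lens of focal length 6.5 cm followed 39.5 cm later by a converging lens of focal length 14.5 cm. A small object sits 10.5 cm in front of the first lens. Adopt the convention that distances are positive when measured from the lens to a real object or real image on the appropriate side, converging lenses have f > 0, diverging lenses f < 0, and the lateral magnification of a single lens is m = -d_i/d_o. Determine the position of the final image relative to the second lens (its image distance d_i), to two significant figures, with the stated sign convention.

41 cm

Lens 1: 1/d_i1 = 1/f_1 - 1/d_o1 = 1/6.5 - 1/10.5 = 0.05861 cm^-1, so d_i1 = 17.062 cm.
Object distance for lens 2: d_o2 = 39.5 - 17.062 = 22.438 cm.
Lens 2: 1/d_i2 = 1/f_2 - 1/d_o2 = 1/14.5 - 1/(22.438) = 0.02440 cm^-1, so d_i2 = 40.988 cm.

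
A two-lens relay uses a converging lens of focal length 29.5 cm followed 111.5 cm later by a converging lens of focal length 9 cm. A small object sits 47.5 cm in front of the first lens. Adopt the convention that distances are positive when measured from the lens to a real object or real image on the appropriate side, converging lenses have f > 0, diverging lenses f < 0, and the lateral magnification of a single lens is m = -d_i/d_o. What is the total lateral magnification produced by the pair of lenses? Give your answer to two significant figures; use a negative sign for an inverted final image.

Lens 1: 1/d_i1 = 1/f_1 - 1/d_o1 = 1/29.5 - 1/47.5 = 0.01285 cm^-1, so d_i1 = 77.847 cm.
m_1 = -(77.847)/47.5 = -1.6389.
Object distance for lens 2: d_o2 = 111.5 - 77.847 = 33.653 cm.
Lens 2: 1/d_i2 = 1/f_2 - 1/d_o2 = 1/9 - 1/(33.653) = 0.08140 cm^-1, so d_i2 = 12.286 cm.
m_2 = -(12.286)/(33.653) = -0.3651.
The system's lateral magnification is m_1 m_2 = (-1.6389)(-0.3651) = 0.5983.

0.60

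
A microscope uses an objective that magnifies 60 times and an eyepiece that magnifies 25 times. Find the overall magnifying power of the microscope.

1500

The overall magnification of a compound microscope is the product of the objective and eyepiece magnifications:
M = M_obj x M_eye = 60 x 25 = 1500.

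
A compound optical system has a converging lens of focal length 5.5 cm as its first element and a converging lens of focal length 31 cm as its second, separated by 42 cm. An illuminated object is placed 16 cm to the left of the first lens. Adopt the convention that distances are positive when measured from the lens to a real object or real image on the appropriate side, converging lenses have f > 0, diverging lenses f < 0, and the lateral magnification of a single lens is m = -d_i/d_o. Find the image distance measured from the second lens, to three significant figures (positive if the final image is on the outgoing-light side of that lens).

First lens: d_i1 = 1/(1/5.5 - 1/16) = 8.381 cm.
Object distance for lens 2: d_o2 = 42 - 8.381 = 33.619 cm.
Second lens: d_i2 = 1/(1/31 - 1/(33.619)) = 397.927 cm.

398 cm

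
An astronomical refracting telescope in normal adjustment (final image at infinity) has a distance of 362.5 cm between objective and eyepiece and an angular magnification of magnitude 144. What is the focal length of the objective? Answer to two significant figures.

360 cm

In normal adjustment the tube length equals f_obj + f_eye and |M| = f_obj/f_eye.
So f_obj = 144 f_eye and 144 f_eye + f_eye = 362.5 cm, giving f_eye = 362.5/145 = 2.500 cm and f_obj = 360.000 cm.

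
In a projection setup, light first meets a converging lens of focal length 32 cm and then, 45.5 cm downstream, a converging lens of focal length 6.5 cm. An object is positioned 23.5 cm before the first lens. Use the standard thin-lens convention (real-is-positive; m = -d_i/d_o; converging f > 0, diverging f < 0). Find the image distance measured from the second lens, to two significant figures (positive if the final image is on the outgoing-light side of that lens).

6.8 cm

Lens 1: 1/d_i1 = 1/f_1 - 1/d_o1 = 1/32 - 1/23.5 = -0.01130 cm^-1, so d_i1 = -88.471 cm.
The intermediate image is virtual, 88.471 cm to the left of lens 1, so d_o2 = L - d_i1 = 45.5 - (-88.471) = 133.971 cm.
Lens 2: 1/d_i2 = 1/f_2 - 1/d_o2 = 1/6.5 - 1/(133.971) = 0.14638 cm^-1, so d_i2 = 6.831 cm.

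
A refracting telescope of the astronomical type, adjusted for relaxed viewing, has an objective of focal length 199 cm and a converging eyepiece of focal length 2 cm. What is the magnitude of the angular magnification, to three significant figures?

|M| = f_obj/|f_eye| = 199/2 = 99.500.

99.5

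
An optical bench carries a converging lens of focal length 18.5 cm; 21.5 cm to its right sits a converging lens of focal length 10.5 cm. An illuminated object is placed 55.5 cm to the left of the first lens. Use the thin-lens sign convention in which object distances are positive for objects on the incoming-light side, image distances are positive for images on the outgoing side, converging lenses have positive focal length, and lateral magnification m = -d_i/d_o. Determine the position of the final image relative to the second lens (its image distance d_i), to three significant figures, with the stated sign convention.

3.92 cm

Applying the thin-lens equation to the first lens, 1/18.5 = 1/55.5 + 1/d_i1, which gives d_i1 = 27.750 cm.
Since 27.750 cm > 21.5 cm, the first image lies past the second lens and serves as a virtual object: d_o2 = L - d_i1 = -6.250 cm.
Applying the thin-lens equation again with f_2 = 10.5 cm and d_o2 = -6.250 cm gives d_i2 = 3.918 cm.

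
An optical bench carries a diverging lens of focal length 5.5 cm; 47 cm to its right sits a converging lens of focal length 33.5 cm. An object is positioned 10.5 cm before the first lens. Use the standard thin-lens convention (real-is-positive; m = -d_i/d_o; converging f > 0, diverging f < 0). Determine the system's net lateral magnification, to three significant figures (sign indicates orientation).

-0.673

Lens 1: 1/d_i1 = 1/f_1 - 1/d_o1 = 1/(-5.5) - 1/10.5 = -0.27706 cm^-1, so d_i1 = -3.609 cm.
m_1 = -(-3.609)/10.5 = 0.3438.
The intermediate image is virtual, 3.609 cm to the left of lens 1, so d_o2 = L - d_i1 = 47 - (-3.609) = 50.609 cm.
Lens 2: 1/d_i2 = 1/f_2 - 1/d_o2 = 1/33.5 - 1/(50.609) = 0.01009 cm^-1, so d_i2 = 99.093 cm.
m_2 = -(99.093)/(50.609) = -1.9580.
The system's lateral magnification is m_1 m_2 = (0.3438)(-1.9580) = -0.6731.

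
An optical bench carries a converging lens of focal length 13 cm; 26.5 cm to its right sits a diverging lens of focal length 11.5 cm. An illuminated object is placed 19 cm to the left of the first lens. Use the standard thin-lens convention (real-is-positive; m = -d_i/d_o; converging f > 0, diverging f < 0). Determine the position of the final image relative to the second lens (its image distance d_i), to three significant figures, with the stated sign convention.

Lens 1: 1/d_i1 = 1/f_1 - 1/d_o1 = 1/13 - 1/19 = 0.02429 cm^-1, so d_i1 = 41.167 cm.
This image would form 41.167 cm past lens 1, i.e. 14.667 cm beyond lens 2, so it is a virtual object for lens 2: d_o2 = 26.5 - 41.167 = -14.667 cm.
Lens 2: 1/d_i2 = 1/f_2 - 1/d_o2 = 1/(-11.5) - 1/(-14.667) = -0.01877 cm^-1, so d_i2 = -53.263 cm.

-53.3 cm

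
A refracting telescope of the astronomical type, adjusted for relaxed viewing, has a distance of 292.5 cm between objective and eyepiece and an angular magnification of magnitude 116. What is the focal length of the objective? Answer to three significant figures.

In normal adjustment the tube length equals f_obj + f_eye and |M| = f_obj/f_eye.
So f_obj = 116 f_eye and 116 f_eye + f_eye = 292.5 cm, giving f_eye = 292.5/117 = 2.500 cm and f_obj = 290.000 cm.

290 cm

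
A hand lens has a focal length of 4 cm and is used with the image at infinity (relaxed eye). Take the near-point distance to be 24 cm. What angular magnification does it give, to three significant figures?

M = D/f = 24/4 = 6.000.

6.00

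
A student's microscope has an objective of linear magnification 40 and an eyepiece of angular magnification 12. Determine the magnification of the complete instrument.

The overall magnification of a compound microscope is the product of the objective and eyepiece magnifications:
M = M_obj x M_eye = 40 x 12 = 480.

480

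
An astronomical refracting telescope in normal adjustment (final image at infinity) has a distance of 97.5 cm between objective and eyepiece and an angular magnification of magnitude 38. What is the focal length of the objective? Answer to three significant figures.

95.0 cm

In normal adjustment the tube length equals f_obj + f_eye and |M| = f_obj/f_eye.
So f_obj = 38 f_eye and 38 f_eye + f_eye = 97.5 cm, giving f_eye = 97.5/39 = 2.500 cm and f_obj = 95.000 cm.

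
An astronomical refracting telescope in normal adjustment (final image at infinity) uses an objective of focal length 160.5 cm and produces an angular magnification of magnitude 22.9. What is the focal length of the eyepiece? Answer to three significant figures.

7.01 cm

|M| = f_obj/f_eye, so f_eye = f_obj/|M| = 160.5/22.9 = 7.009 cm.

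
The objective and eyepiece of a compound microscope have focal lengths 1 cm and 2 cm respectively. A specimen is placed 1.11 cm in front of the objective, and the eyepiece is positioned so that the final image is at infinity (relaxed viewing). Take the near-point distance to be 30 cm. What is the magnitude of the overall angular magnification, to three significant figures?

136

Objective: 1/d_i = 1/f_obj - 1/d_o = 1/1 - 1/1.11 = 0.09910 cm^-1, so d_i = 10.091 cm.
m_obj = -d_i/d_o = -10.091/1.11 = -9.091.
Eyepiece angular magnification (image at infinity): M_eye = D/f_e = 30/2 = 15.000.
Overall M = m_obj x M_eye = (-9.091)(15.000) = -136.36.
|M| = 136.36.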